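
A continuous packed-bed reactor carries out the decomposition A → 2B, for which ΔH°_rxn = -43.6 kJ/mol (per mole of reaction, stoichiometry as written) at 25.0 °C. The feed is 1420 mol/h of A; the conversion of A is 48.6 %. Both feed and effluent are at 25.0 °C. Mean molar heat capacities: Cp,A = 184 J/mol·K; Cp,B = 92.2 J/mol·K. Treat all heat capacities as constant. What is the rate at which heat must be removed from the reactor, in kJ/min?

Extent of reaction ξ = 0.486 × 1420 = 690.12 mol/h
Reaction term: ξ·ΔH°_rxn = 690.12 × -43.6 = -30089 kJ/h
Q = ΔH = -30089 kJ/h = -8.3581 kW
Heat removed = 501.49 kJ/min

Q_out = 501 kJ/min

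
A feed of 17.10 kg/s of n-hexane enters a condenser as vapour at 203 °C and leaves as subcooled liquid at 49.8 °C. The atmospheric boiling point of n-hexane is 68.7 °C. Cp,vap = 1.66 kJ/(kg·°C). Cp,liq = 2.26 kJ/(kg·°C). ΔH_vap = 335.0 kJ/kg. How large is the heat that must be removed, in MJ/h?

vapour 203→68.7 °C: -222.94 kJ/kg
condensation at 68.7 °C: -335 kJ/kg
liquid 68.7→49.8 °C: -42.714 kJ/kg
Δh = -222.94 + -335 + -42.714 = -600.65 kJ/kg
Q = ṁ·Δh = 17.10 kg/s × -600.65 kJ/kg = -10271 kJ/s
|Q| = 10271 kW = 36976 MJ/h

Q_c = 37000 MJ/h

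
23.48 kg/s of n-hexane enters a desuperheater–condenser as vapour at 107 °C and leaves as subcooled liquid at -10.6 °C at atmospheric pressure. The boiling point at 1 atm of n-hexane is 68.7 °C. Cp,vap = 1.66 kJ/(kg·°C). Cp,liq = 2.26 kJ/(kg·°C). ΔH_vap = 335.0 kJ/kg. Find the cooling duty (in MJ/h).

Q_c = 48800 MJ/h

vapour 107→68.7 °C: -63.578 kJ/kg
condensation at 68.7 °C: -335 kJ/kg
liquid 68.7→-10.6 °C: -179.22 kJ/kg
Δh = -63.578 + -335 + -179.22 = -577.8 kJ/kg
Q = ṁ·Δh = 23.48 kg/s × -577.8 kJ/kg = -13567 kJ/s
|Q| = 13567 kW = 48840 MJ/h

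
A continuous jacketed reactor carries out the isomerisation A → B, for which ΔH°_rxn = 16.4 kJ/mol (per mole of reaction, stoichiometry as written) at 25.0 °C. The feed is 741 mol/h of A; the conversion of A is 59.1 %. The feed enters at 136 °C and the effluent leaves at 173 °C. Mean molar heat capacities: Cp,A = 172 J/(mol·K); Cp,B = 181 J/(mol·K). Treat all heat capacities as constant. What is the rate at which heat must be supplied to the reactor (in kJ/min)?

Q_in = 208 kJ/min

Extent of reaction ξ = 0.591 × 741 = 437.93 mol/h
Reaction term: ξ·ΔH°_rxn = 437.93 × 16.4 = 7182.1 kJ/h
Sensible, feed 136→25 °C: -14147 kJ/h
Outlet flows (mol/h): A 303.07, B 437.93
Sensible, products 25→173 °C: 19446 kJ/h
Q = ΔH = 12481 kJ/h = 3.467 kW
Heat supplied = 208.02 kJ/min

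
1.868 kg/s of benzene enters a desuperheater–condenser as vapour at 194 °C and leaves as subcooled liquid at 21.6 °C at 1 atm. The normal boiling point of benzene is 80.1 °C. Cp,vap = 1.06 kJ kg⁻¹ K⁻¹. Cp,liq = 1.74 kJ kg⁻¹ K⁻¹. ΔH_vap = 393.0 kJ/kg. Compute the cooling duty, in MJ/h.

vapour 194→80.1 °C: -120.73 kJ/kg
condensation at 80.1 °C: -393 kJ/kg
liquid 80.1→21.6 °C: -101.79 kJ/kg
Δh = -120.73 + -393 + -101.79 = -615.52 kJ/kg
Q = ṁ·Δh = 1.868 kg/s × -615.52 kJ/kg = -1149.8 kJ/s
|Q| = 1149.8 kW = 4139.3 MJ/h

Q_c = 4140 MJ/h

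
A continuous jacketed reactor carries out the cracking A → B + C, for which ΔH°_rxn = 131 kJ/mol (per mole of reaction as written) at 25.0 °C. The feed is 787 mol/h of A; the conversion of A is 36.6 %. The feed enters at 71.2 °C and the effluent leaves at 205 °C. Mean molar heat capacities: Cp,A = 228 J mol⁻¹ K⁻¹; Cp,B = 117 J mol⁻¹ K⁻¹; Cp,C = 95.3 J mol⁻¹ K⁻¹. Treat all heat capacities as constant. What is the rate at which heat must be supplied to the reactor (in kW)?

Q_in = 16.9 kW

Extent of reaction ξ = 0.366 × 787 = 288.04 mol/h
Reaction term: ξ·ΔH°_rxn = 288.04 × 131 = 37734 kJ/h
Sensible, feed 71.2→25 °C: -8289.9 kJ/h
Outlet flows (mol/h): A 498.96, B 288.04, C 288.04
Sensible, products 25→205 °C: 31484 kJ/h
Q = ΔH = 60928 kJ/h = 16.924 kW
Heat supplied = 16.924 kW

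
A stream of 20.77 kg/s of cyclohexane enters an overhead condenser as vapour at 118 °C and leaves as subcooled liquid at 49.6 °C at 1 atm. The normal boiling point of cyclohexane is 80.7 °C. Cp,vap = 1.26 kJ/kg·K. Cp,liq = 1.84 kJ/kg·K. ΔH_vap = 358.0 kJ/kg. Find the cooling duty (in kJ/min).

Q_c = 576000 kJ/min

vapour 118→80.7 °C: -46.998 kJ/kg
condensation at 80.7 °C: -358 kJ/kg
liquid 80.7→49.6 °C: -57.224 kJ/kg
Δh = -46.998 + -358 + -57.224 = -462.22 kJ/kg
Q = ṁ·Δh = 20.77 kg/s × -462.22 kJ/kg = -9600.4 kJ/s
|Q| = 9600.4 kW = 576020 kJ/min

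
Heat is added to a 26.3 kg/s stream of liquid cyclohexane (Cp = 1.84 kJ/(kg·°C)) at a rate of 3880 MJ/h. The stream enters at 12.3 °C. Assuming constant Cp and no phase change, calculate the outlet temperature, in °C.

T_out = 34.6 °C

Q = 3880 MJ/h = 1077.8 kJ/s
ΔT = Q/(ṁ·Cp) = 1077.8/(26.3×1.84) = 22.272 K
T_out = 12.3 + 22.272 = 34.572 °C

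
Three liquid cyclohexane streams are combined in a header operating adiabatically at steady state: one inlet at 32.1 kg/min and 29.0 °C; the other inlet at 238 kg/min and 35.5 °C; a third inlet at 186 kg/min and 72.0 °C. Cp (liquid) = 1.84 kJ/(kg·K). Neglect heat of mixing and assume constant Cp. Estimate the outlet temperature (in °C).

T_out = 49.9 °C

Energy balance with Q = 0: Σ ṁᵢCp,ᵢ(T_out − Tᵢ) = 0
T_out = Σ ṁᵢCp,ᵢTᵢ / Σ ṁᵢCp,ᵢ
      = 41900 / 839.22 = 49.927 °C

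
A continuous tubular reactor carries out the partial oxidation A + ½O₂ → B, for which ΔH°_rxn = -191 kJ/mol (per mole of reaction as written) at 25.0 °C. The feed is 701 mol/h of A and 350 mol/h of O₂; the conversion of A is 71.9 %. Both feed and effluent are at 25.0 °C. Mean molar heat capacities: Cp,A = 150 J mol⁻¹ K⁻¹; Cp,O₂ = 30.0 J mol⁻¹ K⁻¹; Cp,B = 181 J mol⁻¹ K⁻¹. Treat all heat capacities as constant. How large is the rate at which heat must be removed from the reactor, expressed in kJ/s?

Q_out = 26.7 kJ/s

Extent of reaction ξ = 0.719 × 701 = 504.02 mol/h
Reaction term: ξ·ΔH°_rxn = 504.02 × -191 = -96268 kJ/h
Q = ΔH = -96268 kJ/h = -26.741 kW
Heat removed = 26.741 kJ/s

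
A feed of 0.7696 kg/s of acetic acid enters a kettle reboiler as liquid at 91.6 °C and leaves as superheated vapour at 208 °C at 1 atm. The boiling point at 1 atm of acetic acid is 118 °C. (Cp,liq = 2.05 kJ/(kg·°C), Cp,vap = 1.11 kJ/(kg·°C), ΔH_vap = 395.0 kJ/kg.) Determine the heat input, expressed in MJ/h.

liquid 91.6→118 °C: 54.12 kJ/kg
vaporisation at 118 °C: 395 kJ/kg
vapour 118→208 °C: 99.9 kJ/kg
Δh = 54.12 + 395 + 99.9 = 549.02 kJ/kg
Q = ṁ·Δh = 0.7696 kg/s × 549.02 kJ/kg = 422.53 kJ/s
|Q| = 422.53 kW = 1521.1 MJ/h

Q = 1520 MJ/h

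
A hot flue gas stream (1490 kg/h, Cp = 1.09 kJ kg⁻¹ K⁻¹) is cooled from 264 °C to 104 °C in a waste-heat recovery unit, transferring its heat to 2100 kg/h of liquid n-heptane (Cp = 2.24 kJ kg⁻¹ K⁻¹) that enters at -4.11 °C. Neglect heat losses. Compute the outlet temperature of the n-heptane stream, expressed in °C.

Heat released by hot stream: Q = 1490 × 1.09 × (264 − 104) = 259860 kJ/h
Energy balance on cold side (adiabatic exchanger): Q = ṁ_c·Cp_c·(T_c,out − T_c,in)
T_c,out = -4.11 + 259860/(2100 × 2.24) = 51.131 °C

T_c,out = 51.1 °C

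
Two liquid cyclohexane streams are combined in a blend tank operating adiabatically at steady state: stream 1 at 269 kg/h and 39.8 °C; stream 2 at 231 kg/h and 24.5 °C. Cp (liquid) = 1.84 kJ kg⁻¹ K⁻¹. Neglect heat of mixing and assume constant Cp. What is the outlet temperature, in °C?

Energy balance with Q = 0: Σ ṁᵢCp,ᵢ(T_out − Tᵢ) = 0
Σ ṁᵢCp,ᵢTᵢ = 269×1.84×39.8 + 231×1.84×24.5 = 30113
Σ ṁᵢCp,ᵢ = 269×1.84 + 231×1.84 = 920
T_out = 30113 / 920 = 32.731 °C

T_out = 32.7 °C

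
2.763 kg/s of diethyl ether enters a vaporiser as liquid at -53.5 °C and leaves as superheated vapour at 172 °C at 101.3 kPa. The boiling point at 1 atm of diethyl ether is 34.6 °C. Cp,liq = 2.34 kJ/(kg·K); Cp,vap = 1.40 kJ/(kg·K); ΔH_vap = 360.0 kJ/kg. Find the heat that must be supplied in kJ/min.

liquid -53.5→34.6 °C: 206.15 kJ/kg
vaporisation at 34.6 °C: 360 kJ/kg
vapour 34.6→172 °C: 192.36 kJ/kg
Δh = 206.15 + 360 + 192.36 = 758.51 kJ/kg
Q = ṁ·Δh = 2.763 kg/s × 758.51 kJ/kg = 2095.8 kJ/s
|Q| = 2095.8 kW = 125750 kJ/min

Q = 126000 kJ/min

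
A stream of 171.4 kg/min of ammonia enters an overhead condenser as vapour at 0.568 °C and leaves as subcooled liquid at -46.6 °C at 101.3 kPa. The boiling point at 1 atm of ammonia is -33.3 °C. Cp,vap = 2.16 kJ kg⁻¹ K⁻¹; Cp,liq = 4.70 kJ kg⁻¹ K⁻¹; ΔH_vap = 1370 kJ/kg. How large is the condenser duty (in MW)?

vapour 0.568→-33.3 °C: -73.155 kJ/kg
condensation at -33.3 °C: -1370 kJ/kg
liquid -33.3→-46.6 °C: -62.51 kJ/kg
Δh = -73.155 + -1370 + -62.51 = -1505.7 kJ/kg
Q = ṁ·Δh = 171.4 kg/min × -1505.7 kJ/kg = -258070 kJ/min
|Q| = 4301.2 kW = 4.3012 MW

Q_c = 4.30 MW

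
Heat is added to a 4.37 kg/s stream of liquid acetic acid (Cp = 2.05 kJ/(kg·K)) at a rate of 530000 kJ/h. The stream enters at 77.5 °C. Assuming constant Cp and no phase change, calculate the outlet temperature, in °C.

Q = 530000 kJ/h = 147.22 kJ/s
ΔT = Q/(ṁ·Cp) = 147.22/(4.37×2.05) = 16.434 K
T_out = 77.5 + 16.434 = 93.934 °C

T_out = 93.9 °C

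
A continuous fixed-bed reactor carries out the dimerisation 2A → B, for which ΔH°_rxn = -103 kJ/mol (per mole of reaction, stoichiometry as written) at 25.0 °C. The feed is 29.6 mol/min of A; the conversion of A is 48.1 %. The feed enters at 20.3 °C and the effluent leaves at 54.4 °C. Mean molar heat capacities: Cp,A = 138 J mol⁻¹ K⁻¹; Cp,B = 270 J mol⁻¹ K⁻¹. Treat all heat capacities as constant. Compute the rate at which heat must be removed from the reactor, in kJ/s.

Q_out = 9.92 kJ/s

Extent of reaction ξ = 0.481 × 29.6 / 2 = 7.1188 mol/min
Reaction term: ξ·ΔH°_rxn = 7.1188 × -103 = -733.24 kJ/min
Sensible, feed 20.3→25 °C: 19.199 kJ/min
Outlet flows (mol/min): A 15.362, B 7.1188
Sensible, products 25→54.4 °C: 118.84 kJ/min
Q = ΔH = -595.2 kJ/min = -9.92 kW
Heat removed = 9.92 kJ/s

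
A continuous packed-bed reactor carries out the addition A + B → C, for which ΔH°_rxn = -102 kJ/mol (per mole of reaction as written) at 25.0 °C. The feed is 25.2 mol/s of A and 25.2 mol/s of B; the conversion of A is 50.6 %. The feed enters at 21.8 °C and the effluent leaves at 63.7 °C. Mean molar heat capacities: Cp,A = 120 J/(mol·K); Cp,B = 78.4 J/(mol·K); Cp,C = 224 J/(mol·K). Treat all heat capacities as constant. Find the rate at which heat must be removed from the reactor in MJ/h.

Q_out = 3880 MJ/h

Extent of reaction ξ = 0.506 × 25.2 = 12.751 mol/s
Reaction term: ξ·ΔH°_rxn = 12.751 × -102 = -1300.6 kJ/s
Sensible, feed 21.8→25 °C: 15.999 kJ/s
Outlet flows (mol/s): A 12.449, B 12.449, C 12.751
Sensible, products 25→63.7 °C: 206.12 kJ/s
Q = ΔH = -1078.5 kJ/s = -1078.5 kW
Heat removed = 3882.6 MJ/h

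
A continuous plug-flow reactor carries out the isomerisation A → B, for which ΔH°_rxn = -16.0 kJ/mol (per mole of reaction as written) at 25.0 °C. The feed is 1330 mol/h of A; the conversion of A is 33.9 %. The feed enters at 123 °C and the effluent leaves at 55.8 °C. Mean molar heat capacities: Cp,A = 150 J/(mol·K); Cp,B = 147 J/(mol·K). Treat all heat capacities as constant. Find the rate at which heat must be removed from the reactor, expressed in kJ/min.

Q_out = 344 kJ/min

Extent of reaction ξ = 0.339 × 1330 = 450.87 mol/h
Reaction term: ξ·ΔH°_rxn = 450.87 × -16.0 = -7213.9 kJ/h
Sensible, feed 123→25 °C: -19551 kJ/h
Outlet flows (mol/h): A 879.13, B 450.87
Sensible, products 25→55.8 °C: 6102.9 kJ/h
Q = ΔH = -20662 kJ/h = -5.7394 kW
Heat removed = 344.37 kJ/min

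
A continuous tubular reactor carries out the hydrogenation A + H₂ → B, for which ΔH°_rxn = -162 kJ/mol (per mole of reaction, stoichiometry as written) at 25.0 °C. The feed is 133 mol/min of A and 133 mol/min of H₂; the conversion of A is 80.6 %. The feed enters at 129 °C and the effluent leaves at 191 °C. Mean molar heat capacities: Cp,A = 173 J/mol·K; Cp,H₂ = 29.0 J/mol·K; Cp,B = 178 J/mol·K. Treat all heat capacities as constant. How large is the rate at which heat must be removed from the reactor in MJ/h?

Q_out = 968 MJ/h

Extent of reaction ξ = 0.806 × 133 = 107.2 mol/min
Reaction term: ξ·ΔH°_rxn = 107.2 × -162 = -17366 kJ/min
Sensible, feed 129→25 °C: -2794.1 kJ/min
Outlet flows (mol/min): A 25.802, H₂ 25.802, B 107.2
Sensible, products 25→191 °C: 4032.7 kJ/min
Q = ΔH = -16127 kJ/min = -268.79 kW
Heat removed = 967.65 MJ/h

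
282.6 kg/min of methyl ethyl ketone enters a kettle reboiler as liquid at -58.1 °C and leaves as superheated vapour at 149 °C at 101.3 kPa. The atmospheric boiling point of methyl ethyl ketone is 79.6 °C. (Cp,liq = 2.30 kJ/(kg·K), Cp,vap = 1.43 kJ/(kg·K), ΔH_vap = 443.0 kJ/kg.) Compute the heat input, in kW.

Q = 4050 kW

liquid -58.1→79.6 °C: 316.71 kJ/kg
vaporisation at 79.6 °C: 443 kJ/kg
vapour 79.6→149 °C: 99.242 kJ/kg
Δh = 316.71 + 443 + 99.242 = 858.95 kJ/kg
Q = ṁ·Δh = 282.6 kg/min × 858.95 kJ/kg = 242740 kJ/min
|Q| = 4045.7 kW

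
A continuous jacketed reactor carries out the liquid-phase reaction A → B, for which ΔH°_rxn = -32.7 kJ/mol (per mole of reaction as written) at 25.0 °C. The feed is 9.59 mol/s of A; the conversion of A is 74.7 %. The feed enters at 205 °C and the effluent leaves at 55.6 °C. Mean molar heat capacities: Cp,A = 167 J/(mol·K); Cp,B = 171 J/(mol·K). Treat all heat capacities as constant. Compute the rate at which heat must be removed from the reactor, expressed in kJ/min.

Extent of reaction ξ = 0.747 × 9.59 = 7.1637 mol/s
Reaction term: ξ·ΔH°_rxn = 7.1637 × -32.7 = -234.25 kJ/s
Sensible, feed 205→25 °C: -288.28 kJ/s
Outlet flows (mol/s): A 2.4263, B 7.1637
Sensible, products 25→55.6 °C: 49.884 kJ/s
Q = ΔH = -472.65 kJ/s = -472.65 kW
Heat removed = 28359 kJ/min

Q_out = 28400 kJ/min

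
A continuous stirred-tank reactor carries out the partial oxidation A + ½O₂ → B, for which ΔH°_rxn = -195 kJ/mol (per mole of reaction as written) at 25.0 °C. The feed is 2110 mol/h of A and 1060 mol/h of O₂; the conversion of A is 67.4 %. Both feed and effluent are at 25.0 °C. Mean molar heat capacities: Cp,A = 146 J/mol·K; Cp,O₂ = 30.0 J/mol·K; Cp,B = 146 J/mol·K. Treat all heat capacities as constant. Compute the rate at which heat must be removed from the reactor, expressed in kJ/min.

Extent of reaction ξ = 0.674 × 2110 = 1422.1 mol/h
Reaction term: ξ·ΔH°_rxn = 1422.1 × -195 = -277320 kJ/h
Q = ΔH = -277320 kJ/h = -77.033 kW
Heat removed = 4622 kJ/min

Q_out = 4620 kJ/min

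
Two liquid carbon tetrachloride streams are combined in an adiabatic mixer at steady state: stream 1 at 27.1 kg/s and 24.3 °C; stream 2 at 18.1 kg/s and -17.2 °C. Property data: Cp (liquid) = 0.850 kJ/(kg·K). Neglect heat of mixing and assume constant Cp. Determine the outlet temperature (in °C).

T_out = 7.68 °C

No heat crosses the boundary, so H_out = H_in.
Σ ṁᵢCp,ᵢTᵢ = 27.1×0.850×24.3 + 18.1×0.850×-17.2 = 295.13
Σ ṁᵢCp,ᵢ = 27.1×0.850 + 18.1×0.850 = 38.42
T_out = 295.13 / 38.42 = 7.6816 °C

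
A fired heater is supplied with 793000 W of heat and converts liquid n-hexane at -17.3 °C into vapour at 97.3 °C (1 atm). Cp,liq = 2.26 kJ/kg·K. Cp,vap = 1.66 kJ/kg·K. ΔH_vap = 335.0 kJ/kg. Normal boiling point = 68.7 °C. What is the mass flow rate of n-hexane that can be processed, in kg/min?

Δh = 2.26×(68.7−-17.3) + 335.0 + 1.66×(97.3−68.7) = 576.84 kJ/kg
Q = 793000 W = 793 kJ/s = 47580 kJ/min
ṁ = Q/Δh = 47580 / 576.84 = 82.484 kg/min

ṁ = 82.5 kg/min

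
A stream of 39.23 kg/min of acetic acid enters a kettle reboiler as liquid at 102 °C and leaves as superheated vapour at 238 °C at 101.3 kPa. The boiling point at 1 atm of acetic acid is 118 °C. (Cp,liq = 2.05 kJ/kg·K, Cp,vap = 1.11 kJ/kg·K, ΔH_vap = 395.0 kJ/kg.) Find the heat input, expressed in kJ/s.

Q = 367 kJ/s

liquid 102→118 °C: 32.8 kJ/kg
vaporisation at 118 °C: 395 kJ/kg
vapour 118→238 °C: 133.2 kJ/kg
Δh = 32.8 + 395 + 133.2 = 561 kJ/kg
Q = ṁ·Δh = 39.23 kg/min × 561 kJ/kg = 22008 kJ/min
|Q| = 366.8 kW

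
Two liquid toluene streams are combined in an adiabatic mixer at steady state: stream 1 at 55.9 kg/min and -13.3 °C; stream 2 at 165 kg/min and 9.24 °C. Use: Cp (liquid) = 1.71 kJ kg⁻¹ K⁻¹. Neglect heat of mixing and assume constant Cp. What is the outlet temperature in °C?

Energy balance with Q = 0: Σ ṁᵢCp,ᵢ(T_out − Tᵢ) = 0
T_out = Σ ṁᵢCp,ᵢTᵢ / Σ ṁᵢCp,ᵢ
      = 1335.7 / 377.74 = 3.5361 °C

T_out = 3.54 °C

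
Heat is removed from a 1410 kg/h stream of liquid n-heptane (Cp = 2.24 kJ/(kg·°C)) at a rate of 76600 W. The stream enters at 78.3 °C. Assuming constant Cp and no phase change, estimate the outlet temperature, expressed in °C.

T_out = -9.01 °C

Q = 76600 W = 275760 kJ/h
ΔT = Q/(ṁ·Cp) = 275760/(1410×2.24) = 87.31 K
T_out = 78.3 − 87.31 = -9.01 °C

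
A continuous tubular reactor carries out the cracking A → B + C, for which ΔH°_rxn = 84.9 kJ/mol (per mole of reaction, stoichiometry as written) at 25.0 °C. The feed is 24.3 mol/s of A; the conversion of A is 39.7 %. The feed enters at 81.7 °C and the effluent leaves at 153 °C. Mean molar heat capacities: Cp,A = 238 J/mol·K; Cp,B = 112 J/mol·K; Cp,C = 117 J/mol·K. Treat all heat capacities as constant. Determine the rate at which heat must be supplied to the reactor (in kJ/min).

Extent of reaction ξ = 0.397 × 24.3 = 9.6471 mol/s
Reaction term: ξ·ΔH°_rxn = 9.6471 × 84.9 = 819.04 kJ/s
Sensible, feed 81.7→25 °C: -327.92 kJ/s
Outlet flows (mol/s): A 14.653, B 9.6471, C 9.6471
Sensible, products 25→153 °C: 729.16 kJ/s
Q = ΔH = 1220.3 kJ/s = 1220.3 kW
Heat supplied = 73217 kJ/min

Q_in = 73200 kJ/min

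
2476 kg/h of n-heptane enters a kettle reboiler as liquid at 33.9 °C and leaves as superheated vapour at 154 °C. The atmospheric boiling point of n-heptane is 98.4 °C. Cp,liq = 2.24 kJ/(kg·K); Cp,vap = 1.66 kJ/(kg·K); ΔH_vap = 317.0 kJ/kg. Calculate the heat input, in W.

liquid 33.9→98.4 °C: 144.48 kJ/kg
vaporisation at 98.4 °C: 317 kJ/kg
vapour 98.4→154 °C: 92.296 kJ/kg
Δh = 144.48 + 317 + 92.296 = 553.78 kJ/kg
Q = ṁ·Δh = 2476 kg/h × 553.78 kJ/kg = 1.3711e+06 kJ/h
|Q| = 380.87 kW = 380870 W

Q = 381000 W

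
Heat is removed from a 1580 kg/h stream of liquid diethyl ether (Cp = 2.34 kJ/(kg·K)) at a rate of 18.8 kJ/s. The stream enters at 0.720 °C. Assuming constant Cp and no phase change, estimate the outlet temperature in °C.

Q = 18.8 kJ/s = 67680 kJ/h
ΔT = Q/(ṁ·Cp) = 67680/(1580×2.34) = 18.306 K
T_out = 0.720 − 18.306 = -17.586 °C

T_out = -17.6 °C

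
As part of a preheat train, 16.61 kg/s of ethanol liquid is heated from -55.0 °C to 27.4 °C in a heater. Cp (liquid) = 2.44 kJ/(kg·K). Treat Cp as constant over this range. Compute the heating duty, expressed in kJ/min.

Q = 200000 kJ/min

Q = ṁ·Cp·ΔT = 16.61 × 2.44 × (27.4 − -55.0) = 3339.5 kJ/s
Heating duty = 200370 kJ/min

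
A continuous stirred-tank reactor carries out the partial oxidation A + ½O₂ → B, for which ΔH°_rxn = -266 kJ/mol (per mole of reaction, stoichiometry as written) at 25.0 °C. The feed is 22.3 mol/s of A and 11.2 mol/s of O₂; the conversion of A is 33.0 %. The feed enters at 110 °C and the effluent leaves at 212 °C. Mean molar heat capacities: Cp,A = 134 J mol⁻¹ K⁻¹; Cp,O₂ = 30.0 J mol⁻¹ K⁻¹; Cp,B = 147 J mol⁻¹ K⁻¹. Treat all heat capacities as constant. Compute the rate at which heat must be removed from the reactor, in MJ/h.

Extent of reaction ξ = 0.330 × 22.3 = 7.359 mol/s
Reaction term: ξ·ΔH°_rxn = 7.359 × -266 = -1957.5 kJ/s
Sensible, feed 110→25 °C: -282.56 kJ/s
Outlet flows (mol/s): A 14.941, O₂ 7.5205, B 7.359
Sensible, products 25→212 °C: 618.87 kJ/s
Q = ΔH = -1621.2 kJ/s = -1621.2 kW
Heat removed = 5836.2 MJ/h

Q_out = 5840 MJ/h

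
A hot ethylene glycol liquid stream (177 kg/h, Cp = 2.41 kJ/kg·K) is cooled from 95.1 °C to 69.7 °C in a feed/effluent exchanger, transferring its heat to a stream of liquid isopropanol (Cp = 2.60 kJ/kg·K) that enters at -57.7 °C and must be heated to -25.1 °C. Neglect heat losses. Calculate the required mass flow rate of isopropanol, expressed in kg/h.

Heat released by hot stream: Q = 177 × 2.41 × (95.1 − 69.7) = 10835 kJ/h
Energy balance on cold side (adiabatic exchanger): Q = ṁ_c·Cp_c·(T_c,out − T_c,in)
ṁ_c = 10835 / [2.60 × (-25.1 − -57.7)] = 127.83 kg/h

ṁ_c = 128 kg/h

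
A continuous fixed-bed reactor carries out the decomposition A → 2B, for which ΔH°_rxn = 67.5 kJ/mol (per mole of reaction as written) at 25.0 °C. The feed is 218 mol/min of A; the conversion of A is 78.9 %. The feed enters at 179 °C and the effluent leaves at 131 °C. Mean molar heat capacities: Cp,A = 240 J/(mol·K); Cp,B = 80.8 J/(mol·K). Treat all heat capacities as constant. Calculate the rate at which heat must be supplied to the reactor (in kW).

Q_in = 128 kW

Extent of reaction ξ = 0.789 × 218 = 172 mol/min
Reaction term: ξ·ΔH°_rxn = 172 × 67.5 = 11610 kJ/min
Sensible, feed 179→25 °C: -8057.3 kJ/min
Outlet flows (mol/min): A 45.998, B 344
Sensible, products 25→131 °C: 4116.5 kJ/min
Q = ΔH = 7669.4 kJ/min = 127.82 kW
Heat supplied = 127.82 kW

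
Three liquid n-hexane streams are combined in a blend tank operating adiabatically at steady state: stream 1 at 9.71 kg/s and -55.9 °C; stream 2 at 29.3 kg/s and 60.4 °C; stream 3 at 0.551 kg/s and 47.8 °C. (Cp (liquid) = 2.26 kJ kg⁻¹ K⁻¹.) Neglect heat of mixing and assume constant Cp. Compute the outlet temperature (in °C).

T_out = 31.7 °C

Energy balance with Q = 0: Σ ṁᵢCp,ᵢ(T_out − Tᵢ) = 0
Σ ṁᵢCp,ᵢTᵢ = 9.71×2.26×-55.9 + 29.3×2.26×60.4 + 0.551×2.26×47.8 = 2832.4
Σ ṁᵢCp,ᵢ = 9.71×2.26 + 29.3×2.26 + 0.551×2.26 = 89.408
T_out = 2832.4 / 89.408 = 31.679 °C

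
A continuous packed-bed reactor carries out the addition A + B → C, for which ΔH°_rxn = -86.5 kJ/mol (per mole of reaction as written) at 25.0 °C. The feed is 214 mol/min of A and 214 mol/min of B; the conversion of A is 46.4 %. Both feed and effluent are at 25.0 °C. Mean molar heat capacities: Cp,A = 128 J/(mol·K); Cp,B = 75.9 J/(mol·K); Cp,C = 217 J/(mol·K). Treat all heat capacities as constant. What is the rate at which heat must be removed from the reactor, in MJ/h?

Extent of reaction ξ = 0.464 × 214 = 99.296 mol/min
Reaction term: ξ·ΔH°_rxn = 99.296 × -86.5 = -8589.1 kJ/min
Q = ΔH = -8589.1 kJ/min = -143.15 kW
Heat removed = 515.35 MJ/h

Q_out = 515 MJ/h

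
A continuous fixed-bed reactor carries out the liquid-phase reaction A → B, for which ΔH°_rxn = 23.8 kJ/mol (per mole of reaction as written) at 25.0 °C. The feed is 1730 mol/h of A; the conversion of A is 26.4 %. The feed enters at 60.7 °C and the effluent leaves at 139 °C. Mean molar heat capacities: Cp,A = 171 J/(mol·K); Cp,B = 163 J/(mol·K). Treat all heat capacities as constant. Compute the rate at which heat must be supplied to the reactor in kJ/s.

Q_in = 9.34 kJ/s

Extent of reaction ξ = 0.264 × 1730 = 456.72 mol/h
Reaction term: ξ·ΔH°_rxn = 456.72 × 23.8 = 10870 kJ/h
Sensible, feed 60.7→25 °C: -10561 kJ/h
Outlet flows (mol/h): A 1273.3, B 456.72
Sensible, products 25→139 °C: 33308 kJ/h
Q = ΔH = 33617 kJ/h = 9.338 kW
Heat supplied = 9.338 kJ/s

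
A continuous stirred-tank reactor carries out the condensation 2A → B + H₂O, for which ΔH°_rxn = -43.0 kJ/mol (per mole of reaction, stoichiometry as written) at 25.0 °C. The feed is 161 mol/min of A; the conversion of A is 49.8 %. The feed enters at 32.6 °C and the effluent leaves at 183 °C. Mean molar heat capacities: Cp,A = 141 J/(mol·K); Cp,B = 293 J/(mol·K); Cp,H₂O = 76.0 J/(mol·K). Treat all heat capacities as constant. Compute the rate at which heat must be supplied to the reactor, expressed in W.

Extent of reaction ξ = 0.498 × 161 / 2 = 40.089 mol/min
Reaction term: ξ·ΔH°_rxn = 40.089 × -43.0 = -1723.8 kJ/min
Sensible, feed 32.6→25 °C: -172.53 kJ/min
Outlet flows (mol/min): A 80.822, B 40.089, H₂O 40.089
Sensible, products 25→183 °C: 4137.8 kJ/min
Q = ΔH = 2241.5 kJ/min = 37.358 kW
Heat supplied = 37358 W

Q_in = 37400 W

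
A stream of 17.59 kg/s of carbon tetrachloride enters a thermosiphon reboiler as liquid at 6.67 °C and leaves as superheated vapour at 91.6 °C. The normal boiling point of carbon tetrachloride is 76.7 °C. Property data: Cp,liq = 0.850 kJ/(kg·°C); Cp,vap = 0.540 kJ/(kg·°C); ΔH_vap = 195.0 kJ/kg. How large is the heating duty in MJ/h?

Q = 16600 MJ/h

liquid 6.67→76.7 °C: 59.526 kJ/kg
vaporisation at 76.7 °C: 195 kJ/kg
vapour 76.7→91.6 °C: 8.046 kJ/kg
Δh = 59.526 + 195 + 8.046 = 262.57 kJ/kg
Q = ṁ·Δh = 17.59 kg/s × 262.57 kJ/kg = 4618.6 kJ/s
|Q| = 4618.6 kW = 16627 MJ/h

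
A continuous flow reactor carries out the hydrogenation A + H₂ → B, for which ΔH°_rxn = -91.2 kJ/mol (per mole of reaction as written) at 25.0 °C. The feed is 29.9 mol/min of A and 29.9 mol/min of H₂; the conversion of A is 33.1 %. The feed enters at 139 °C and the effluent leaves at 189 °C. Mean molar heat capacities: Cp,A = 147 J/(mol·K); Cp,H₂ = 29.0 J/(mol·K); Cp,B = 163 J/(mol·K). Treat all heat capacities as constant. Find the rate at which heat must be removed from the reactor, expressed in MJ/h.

Q_out = 39.6 MJ/h

Extent of reaction ξ = 0.331 × 29.9 = 9.8969 mol/min
Reaction term: ξ·ΔH°_rxn = 9.8969 × -91.2 = -902.6 kJ/min
Sensible, feed 139→25 °C: -599.91 kJ/min
Outlet flows (mol/min): A 20.003, H₂ 20.003, B 9.8969
Sensible, products 25→189 °C: 841.93 kJ/min
Q = ΔH = -660.58 kJ/min = -11.01 kW
Heat removed = 39.635 MJ/h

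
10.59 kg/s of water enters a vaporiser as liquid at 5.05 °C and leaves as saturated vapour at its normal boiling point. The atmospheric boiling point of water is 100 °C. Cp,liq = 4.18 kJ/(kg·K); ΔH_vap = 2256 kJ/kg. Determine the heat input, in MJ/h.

liquid 5.05→100 °C: 396.89 kJ/kg
vaporisation at 100 °C: 2256 kJ/kg
Δh = 396.89 + 2256 = 2652.9 kJ/kg
Q = ṁ·Δh = 10.59 kg/s × 2652.9 kJ/kg = 28094 kJ/s
|Q| = 28094 kW = 101140 MJ/h

Q = 101000 MJ/h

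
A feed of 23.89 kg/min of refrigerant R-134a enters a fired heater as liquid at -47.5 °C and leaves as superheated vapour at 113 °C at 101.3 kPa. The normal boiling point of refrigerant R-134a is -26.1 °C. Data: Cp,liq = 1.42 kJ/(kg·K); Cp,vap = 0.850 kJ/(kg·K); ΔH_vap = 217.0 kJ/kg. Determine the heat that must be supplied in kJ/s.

Q = 146 kJ/s

liquid -47.5→-26.1 °C: 30.388 kJ/kg
vaporisation at -26.1 °C: 217 kJ/kg
vapour -26.1→113 °C: 118.23 kJ/kg
Δh = 30.388 + 217 + 118.23 = 365.62 kJ/kg
Q = ṁ·Δh = 23.89 kg/min × 365.62 kJ/kg = 8734.7 kJ/min
|Q| = 145.58 kW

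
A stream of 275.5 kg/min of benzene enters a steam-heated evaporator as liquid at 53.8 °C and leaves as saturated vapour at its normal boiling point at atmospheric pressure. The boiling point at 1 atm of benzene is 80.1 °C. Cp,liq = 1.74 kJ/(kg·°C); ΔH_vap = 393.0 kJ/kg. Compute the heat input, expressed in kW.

Q = 2010 kW

liquid 53.8→80.1 °C: 45.762 kJ/kg
vaporisation at 80.1 °C: 393 kJ/kg
Δh = 45.762 + 393 = 438.76 kJ/kg
Q = ṁ·Δh = 275.5 kg/min × 438.76 kJ/kg = 120880 kJ/min
|Q| = 2014.6 kW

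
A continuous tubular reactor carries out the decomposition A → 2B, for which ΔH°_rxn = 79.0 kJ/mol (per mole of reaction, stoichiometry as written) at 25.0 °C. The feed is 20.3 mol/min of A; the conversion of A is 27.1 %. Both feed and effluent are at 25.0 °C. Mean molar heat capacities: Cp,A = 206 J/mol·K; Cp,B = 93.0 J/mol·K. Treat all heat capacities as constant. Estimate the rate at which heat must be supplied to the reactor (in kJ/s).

Extent of reaction ξ = 0.271 × 20.3 = 5.5013 mol/min
Reaction term: ξ·ΔH°_rxn = 5.5013 × 79.0 = 434.6 kJ/min
Q = ΔH = 434.6 kJ/min = 7.2434 kW
Heat supplied = 7.2434 kJ/s

Q_in = 7.24 kJ/s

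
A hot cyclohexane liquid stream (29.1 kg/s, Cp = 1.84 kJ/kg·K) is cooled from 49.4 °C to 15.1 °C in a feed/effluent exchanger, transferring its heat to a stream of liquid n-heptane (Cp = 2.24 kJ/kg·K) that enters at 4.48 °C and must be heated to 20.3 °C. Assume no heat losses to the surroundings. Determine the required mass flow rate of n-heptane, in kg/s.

ṁ_c = 51.8 kg/s

Heat released by hot stream: Q = 29.1 × 1.84 × (49.4 − 15.1) = 1836.6 kJ/s
Energy balance on cold side (adiabatic exchanger): Q = ṁ_c·Cp_c·(T_c,out − T_c,in)
ṁ_c = 1836.6 / [2.24 × (20.3 − 4.48)] = 51.826 kg/s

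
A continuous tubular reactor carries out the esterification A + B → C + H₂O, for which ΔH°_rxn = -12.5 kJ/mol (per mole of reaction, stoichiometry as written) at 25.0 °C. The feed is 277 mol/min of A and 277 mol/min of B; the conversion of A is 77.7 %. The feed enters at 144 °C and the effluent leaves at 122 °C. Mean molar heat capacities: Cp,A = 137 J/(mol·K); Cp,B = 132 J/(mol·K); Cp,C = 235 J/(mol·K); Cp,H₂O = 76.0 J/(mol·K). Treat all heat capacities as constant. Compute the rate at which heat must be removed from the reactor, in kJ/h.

Extent of reaction ξ = 0.777 × 277 = 215.23 mol/min
Reaction term: ξ·ΔH°_rxn = 215.23 × -12.5 = -2690.4 kJ/min
Sensible, feed 144→25 °C: -8867 kJ/min
Outlet flows (mol/min): A 61.771, B 61.771, C 215.23, H₂O 215.23
Sensible, products 25→122 °C: 8104.6 kJ/min
Q = ΔH = -3452.8 kJ/min = -57.547 kW
Heat removed = 207170 kJ/h

Q_out = 207000 kJ/h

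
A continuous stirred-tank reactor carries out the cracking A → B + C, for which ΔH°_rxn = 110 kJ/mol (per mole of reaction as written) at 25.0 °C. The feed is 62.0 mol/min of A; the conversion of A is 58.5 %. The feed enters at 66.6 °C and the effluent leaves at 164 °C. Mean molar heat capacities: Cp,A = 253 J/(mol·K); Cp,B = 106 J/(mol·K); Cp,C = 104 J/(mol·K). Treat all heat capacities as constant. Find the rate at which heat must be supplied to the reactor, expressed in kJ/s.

Extent of reaction ξ = 0.585 × 62.0 = 36.27 mol/min
Reaction term: ξ·ΔH°_rxn = 36.27 × 110 = 3989.7 kJ/min
Sensible, feed 66.6→25 °C: -652.54 kJ/min
Outlet flows (mol/min): A 25.73, B 36.27, C 36.27
Sensible, products 25→164 °C: 1963.6 kJ/min
Q = ΔH = 5300.7 kJ/min = 88.346 kW
Heat supplied = 88.346 kJ/s

Q_in = 88.3 kJ/s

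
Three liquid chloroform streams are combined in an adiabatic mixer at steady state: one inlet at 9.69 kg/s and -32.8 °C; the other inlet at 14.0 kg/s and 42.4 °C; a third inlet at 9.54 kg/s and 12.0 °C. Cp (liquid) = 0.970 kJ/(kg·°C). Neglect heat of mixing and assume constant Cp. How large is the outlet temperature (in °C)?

No heat crosses the boundary, so H_out = H_in.
Σ ṁᵢCp,ᵢTᵢ = 9.69×0.970×-32.8 + 14.0×0.970×42.4 + 9.54×0.970×12.0 = 378.54
Σ ṁᵢCp,ᵢ = 9.69×0.970 + 14.0×0.970 + 9.54×0.970 = 32.233
T_out = 378.54 / 32.233 = 11.744 °C

T_out = 11.7 °C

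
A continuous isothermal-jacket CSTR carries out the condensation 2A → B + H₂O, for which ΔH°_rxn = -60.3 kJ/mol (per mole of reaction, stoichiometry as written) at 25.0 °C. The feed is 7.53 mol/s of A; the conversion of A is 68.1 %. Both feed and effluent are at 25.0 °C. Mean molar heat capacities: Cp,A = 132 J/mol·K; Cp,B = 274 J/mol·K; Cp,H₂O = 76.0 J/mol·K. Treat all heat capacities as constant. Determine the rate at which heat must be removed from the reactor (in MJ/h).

Q_out = 557 MJ/h

Extent of reaction ξ = 0.681 × 7.53 / 2 = 2.564 mol/s
Reaction term: ξ·ΔH°_rxn = 2.564 × -60.3 = -154.61 kJ/s
Q = ΔH = -154.61 kJ/s = -154.61 kW
Heat removed = 556.59 MJ/h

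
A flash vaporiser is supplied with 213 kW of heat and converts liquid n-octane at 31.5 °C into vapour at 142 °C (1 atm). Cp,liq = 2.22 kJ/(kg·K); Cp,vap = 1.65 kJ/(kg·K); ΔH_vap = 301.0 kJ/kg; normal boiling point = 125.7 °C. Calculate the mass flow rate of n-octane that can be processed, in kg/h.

Δh = 2.22×(125.7−31.5) + 301.0 + 1.65×(142−125.7) = 537.02 kJ/kg
Q = 213 kW = 213 kJ/s = 766800 kJ/h
ṁ = Q/Δh = 766800 / 537.02 = 1427.9 kg/h

ṁ = 1430 kg/h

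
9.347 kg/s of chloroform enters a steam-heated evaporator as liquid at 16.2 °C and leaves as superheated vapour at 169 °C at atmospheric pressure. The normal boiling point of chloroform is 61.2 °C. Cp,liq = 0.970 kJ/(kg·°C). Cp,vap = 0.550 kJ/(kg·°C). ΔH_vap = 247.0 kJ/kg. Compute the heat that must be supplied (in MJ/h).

liquid 16.2→61.2 °C: 43.65 kJ/kg
vaporisation at 61.2 °C: 247 kJ/kg
vapour 61.2→169 °C: 59.29 kJ/kg
Δh = 43.65 + 247 + 59.29 = 349.94 kJ/kg
Q = ṁ·Δh = 9.347 kg/s × 349.94 kJ/kg = 3270.9 kJ/s
|Q| = 3270.9 kW = 11775 MJ/h

Q = 11800 MJ/h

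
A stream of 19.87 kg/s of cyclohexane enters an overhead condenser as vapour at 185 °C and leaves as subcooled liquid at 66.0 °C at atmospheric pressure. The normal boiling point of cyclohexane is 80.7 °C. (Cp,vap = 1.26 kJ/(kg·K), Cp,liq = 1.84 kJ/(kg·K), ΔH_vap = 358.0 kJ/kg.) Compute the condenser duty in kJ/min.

vapour 185→80.7 °C: -131.42 kJ/kg
condensation at 80.7 °C: -358 kJ/kg
liquid 80.7→66.0 °C: -27.048 kJ/kg
Δh = -131.42 + -358 + -27.048 = -516.47 kJ/kg
Q = ṁ·Δh = 19.87 kg/s × -516.47 kJ/kg = -10262 kJ/s
|Q| = 10262 kW = 615730 kJ/min

Q_c = 616000 kJ/min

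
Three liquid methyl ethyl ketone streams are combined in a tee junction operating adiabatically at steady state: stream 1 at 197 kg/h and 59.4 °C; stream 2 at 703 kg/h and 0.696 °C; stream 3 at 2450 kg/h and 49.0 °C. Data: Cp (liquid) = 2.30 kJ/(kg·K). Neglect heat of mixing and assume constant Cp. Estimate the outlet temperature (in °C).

T_out = 39.5 °C

No heat crosses the boundary, so H_out = H_in.
Σ ṁᵢCp,ᵢTᵢ = 197×2.30×59.4 + 703×2.30×0.696 + 2450×2.30×49.0 = 304150
Σ ṁᵢCp,ᵢ = 197×2.30 + 703×2.30 + 2450×2.30 = 7705
T_out = 304150 / 7705 = 39.475 °C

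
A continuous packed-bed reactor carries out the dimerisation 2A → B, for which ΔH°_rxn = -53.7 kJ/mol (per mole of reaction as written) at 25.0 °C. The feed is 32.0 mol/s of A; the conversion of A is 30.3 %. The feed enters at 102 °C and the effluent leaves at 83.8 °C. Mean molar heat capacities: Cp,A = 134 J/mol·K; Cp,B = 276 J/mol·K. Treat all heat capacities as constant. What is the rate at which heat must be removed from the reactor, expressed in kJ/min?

Q_out = 20200 kJ/min

Extent of reaction ξ = 0.303 × 32.0 / 2 = 4.848 mol/s
Reaction term: ξ·ΔH°_rxn = 4.848 × -53.7 = -260.34 kJ/s
Sensible, feed 102→25 °C: -330.18 kJ/s
Outlet flows (mol/s): A 22.304, B 4.848
Sensible, products 25→83.8 °C: 254.41 kJ/s
Q = ΔH = -336.1 kJ/s = -336.1 kW
Heat removed = 20166 kJ/min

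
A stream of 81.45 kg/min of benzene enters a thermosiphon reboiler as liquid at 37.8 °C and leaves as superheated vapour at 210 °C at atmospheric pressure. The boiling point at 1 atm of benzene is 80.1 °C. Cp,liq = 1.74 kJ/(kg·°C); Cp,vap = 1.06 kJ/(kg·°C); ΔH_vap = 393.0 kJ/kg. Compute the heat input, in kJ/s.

Q = 820 kJ/s

liquid 37.8→80.1 °C: 73.602 kJ/kg
vaporisation at 80.1 °C: 393 kJ/kg
vapour 80.1→210 °C: 137.69 kJ/kg
Δh = 73.602 + 393 + 137.69 = 604.3 kJ/kg
Q = ṁ·Δh = 81.45 kg/min × 604.3 kJ/kg = 49220 kJ/min
|Q| = 820.33 kW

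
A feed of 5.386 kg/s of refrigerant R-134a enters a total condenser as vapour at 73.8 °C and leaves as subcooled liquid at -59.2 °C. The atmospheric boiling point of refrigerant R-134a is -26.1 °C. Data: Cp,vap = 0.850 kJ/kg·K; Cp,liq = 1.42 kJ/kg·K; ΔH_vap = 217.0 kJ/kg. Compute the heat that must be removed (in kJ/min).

vapour 73.8→-26.1 °C: -84.915 kJ/kg
condensation at -26.1 °C: -217 kJ/kg
liquid -26.1→-59.2 °C: -47.002 kJ/kg
Δh = -84.915 + -217 + -47.002 = -348.92 kJ/kg
Q = ṁ·Δh = 5.386 kg/s × -348.92 kJ/kg = -1879.3 kJ/s
|Q| = 1879.3 kW = 112760 kJ/min

Q_c = 113000 kJ/min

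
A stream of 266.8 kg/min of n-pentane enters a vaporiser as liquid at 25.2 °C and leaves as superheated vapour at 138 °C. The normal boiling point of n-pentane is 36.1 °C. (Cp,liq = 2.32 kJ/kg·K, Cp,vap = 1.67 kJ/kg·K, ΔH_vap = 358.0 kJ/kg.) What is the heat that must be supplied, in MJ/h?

liquid 25.2→36.1 °C: 25.288 kJ/kg
vaporisation at 36.1 °C: 358 kJ/kg
vapour 36.1→138 °C: 170.17 kJ/kg
Δh = 25.288 + 358 + 170.17 = 553.46 kJ/kg
Q = ṁ·Δh = 266.8 kg/min × 553.46 kJ/kg = 147660 kJ/min
|Q| = 2461.1 kW = 8859.8 MJ/h

Q = 8860 MJ/h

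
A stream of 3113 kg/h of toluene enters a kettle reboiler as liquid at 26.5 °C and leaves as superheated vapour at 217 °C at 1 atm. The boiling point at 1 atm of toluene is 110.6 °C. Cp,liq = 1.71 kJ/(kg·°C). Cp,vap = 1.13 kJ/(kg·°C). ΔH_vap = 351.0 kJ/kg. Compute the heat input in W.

Q = 532000 W

liquid 26.5→110.6 °C: 143.81 kJ/kg
vaporisation at 110.6 °C: 351 kJ/kg
vapour 110.6→217 °C: 120.23 kJ/kg
Δh = 143.81 + 351 + 120.23 = 615.04 kJ/kg
Q = ṁ·Δh = 3113 kg/h × 615.04 kJ/kg = 1.9146e+06 kJ/h
|Q| = 531.84 kW = 531840 W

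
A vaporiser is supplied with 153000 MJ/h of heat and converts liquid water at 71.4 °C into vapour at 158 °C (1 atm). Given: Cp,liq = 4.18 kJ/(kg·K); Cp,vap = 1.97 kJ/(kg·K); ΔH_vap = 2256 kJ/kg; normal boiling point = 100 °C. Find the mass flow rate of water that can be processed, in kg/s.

ṁ = 17.1 kg/s

Δh = 4.18×(100−71.4) + 2256 + 1.97×(158−100) = 2489.8 kJ/kg
Q = 153000 MJ/h = 42500 kJ/s = 42500 kJ/s
ṁ = Q/Δh = 42500 / 2489.8 = 17.07 kg/s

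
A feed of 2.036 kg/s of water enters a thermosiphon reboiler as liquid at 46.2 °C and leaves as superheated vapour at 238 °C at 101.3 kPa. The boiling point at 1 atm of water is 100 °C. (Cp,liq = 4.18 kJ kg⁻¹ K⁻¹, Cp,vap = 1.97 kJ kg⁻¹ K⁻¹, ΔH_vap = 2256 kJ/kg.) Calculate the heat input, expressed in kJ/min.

Q = 336000 kJ/min

liquid 46.2→100 °C: 224.88 kJ/kg
vaporisation at 100 °C: 2256 kJ/kg
vapour 100→238 °C: 271.86 kJ/kg
Δh = 224.88 + 2256 + 271.86 = 2752.7 kJ/kg
Q = ṁ·Δh = 2.036 kg/s × 2752.7 kJ/kg = 5604.6 kJ/s
|Q| = 5604.6 kW = 336280 kJ/min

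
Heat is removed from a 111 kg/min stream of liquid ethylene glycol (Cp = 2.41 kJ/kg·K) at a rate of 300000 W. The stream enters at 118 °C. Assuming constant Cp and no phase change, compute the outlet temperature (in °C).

Q = 300000 W = 18000 kJ/min
ΔT = Q/(ṁ·Cp) = 18000/(111×2.41) = 67.287 K
T_out = 118 − 67.287 = 50.713 °C

T_out = 50.7 °C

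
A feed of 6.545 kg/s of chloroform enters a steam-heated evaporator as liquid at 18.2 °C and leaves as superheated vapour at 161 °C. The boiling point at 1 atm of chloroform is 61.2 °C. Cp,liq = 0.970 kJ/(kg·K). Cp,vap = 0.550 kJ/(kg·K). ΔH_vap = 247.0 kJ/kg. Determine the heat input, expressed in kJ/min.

liquid 18.2→61.2 °C: 41.71 kJ/kg
vaporisation at 61.2 °C: 247 kJ/kg
vapour 61.2→161 °C: 54.89 kJ/kg
Δh = 41.71 + 247 + 54.89 = 343.6 kJ/kg
Q = ṁ·Δh = 6.545 kg/s × 343.6 kJ/kg = 2248.9 kJ/s
|Q| = 2248.9 kW = 134930 kJ/min

Q = 135000 kJ/min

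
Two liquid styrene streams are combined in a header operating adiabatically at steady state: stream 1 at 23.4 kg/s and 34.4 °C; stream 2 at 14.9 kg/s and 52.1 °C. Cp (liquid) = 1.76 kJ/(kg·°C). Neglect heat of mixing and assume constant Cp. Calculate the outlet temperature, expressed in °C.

T_out = 41.3 °C

Adiabatic, steady state ⇒ Σ ṁᵢCp,ᵢ(T_out − Tᵢ) = 0
T_out = Σ ṁᵢCp,ᵢTᵢ / Σ ṁᵢCp,ᵢ
      = 2783 / 67.408 = 41.286 °C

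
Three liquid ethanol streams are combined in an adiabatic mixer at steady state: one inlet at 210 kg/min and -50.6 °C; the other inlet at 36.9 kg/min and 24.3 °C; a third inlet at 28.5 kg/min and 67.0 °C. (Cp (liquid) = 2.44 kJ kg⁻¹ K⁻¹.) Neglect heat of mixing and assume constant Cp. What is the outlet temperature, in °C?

No heat crosses the boundary, so H_out = H_in.
T_out = Σ ṁᵢCp,ᵢTᵢ / Σ ṁᵢCp,ᵢ
      = -19080 / 671.98 = -28.394 °C

T_out = -28.4 °C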